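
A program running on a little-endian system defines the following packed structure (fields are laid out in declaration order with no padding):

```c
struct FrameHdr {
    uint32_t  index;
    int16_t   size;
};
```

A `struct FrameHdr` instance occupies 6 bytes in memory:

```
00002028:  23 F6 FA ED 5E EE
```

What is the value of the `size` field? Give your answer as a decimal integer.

`size` follows `index` (4 bytes), so it starts at byte offset 4 and occupies 2 bytes.
Bytes at offsets 4..5: 5E EE.
In little-endian order the low byte comes first in memory.
Reassemble most-significant byte first: EE 5E → 0xEE5E.
Top bit is set, so as a signed 16-bit value this is 0xEE5E − 2^16 = -4514.

-4514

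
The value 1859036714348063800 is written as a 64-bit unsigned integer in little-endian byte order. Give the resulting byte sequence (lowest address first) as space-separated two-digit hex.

38 2C 20 C7 0A A0 CC 19

1859036714348063800 in hexadecimal, padded to 64 bits, is 0x19CCA00AC7202C38.
Split into bytes (most-significant first): 19 CC A0 0A C7 20 2C 38.
Little-endian stores the least-significant byte at the lowest address.
So at ascending addresses the bytes are 38 2C 20 C7 0A A0 CC 19.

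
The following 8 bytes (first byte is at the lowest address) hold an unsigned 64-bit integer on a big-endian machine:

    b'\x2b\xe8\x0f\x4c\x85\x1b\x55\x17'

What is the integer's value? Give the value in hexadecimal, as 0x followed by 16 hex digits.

0x2BE80F4C851B5517

Big-endian stores the most-significant byte at the lowest address.
The bytes are already most-significant first: 0x2BE80F4C851B5517.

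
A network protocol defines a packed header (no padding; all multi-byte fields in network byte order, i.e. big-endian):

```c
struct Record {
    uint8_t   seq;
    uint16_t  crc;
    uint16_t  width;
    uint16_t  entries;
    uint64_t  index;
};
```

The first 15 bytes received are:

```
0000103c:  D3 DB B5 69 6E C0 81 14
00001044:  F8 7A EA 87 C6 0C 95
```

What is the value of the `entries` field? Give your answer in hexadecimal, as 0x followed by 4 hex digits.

0xC081

`entries` follows `seq` (1 B), `crc` (2 B), `width` (2 B), so it starts at offset 1 + 2 + 2 = 5 and occupies 2 bytes.
Bytes at offsets 5..6: C0 81.
In big-endian order the high byte comes first in memory.
The bytes are already most-significant first: 0xC081.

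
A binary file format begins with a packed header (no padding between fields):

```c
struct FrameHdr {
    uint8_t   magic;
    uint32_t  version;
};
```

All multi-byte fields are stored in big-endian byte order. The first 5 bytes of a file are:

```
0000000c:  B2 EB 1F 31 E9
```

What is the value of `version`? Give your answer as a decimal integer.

3944690153

`version` follows `magic` (1 byte), so it starts at byte offset 1 and occupies 4 bytes.
Bytes at offsets 1..4: EB 1F 31 E9.
In big-endian order the high byte comes first in memory.
The bytes are already most-significant first: 0xEB1F31E9.
0xEB1F31E9 = 3944690153.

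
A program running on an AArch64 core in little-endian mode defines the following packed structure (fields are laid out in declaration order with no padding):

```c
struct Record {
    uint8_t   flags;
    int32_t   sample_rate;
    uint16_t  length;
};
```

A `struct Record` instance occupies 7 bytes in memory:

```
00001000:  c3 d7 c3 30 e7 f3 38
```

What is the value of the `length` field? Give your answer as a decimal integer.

`length` follows `flags` (1 B), `sample_rate` (4 B), so it starts at offset 1 + 4 = 5 and occupies 2 bytes.
Bytes at offsets 5..6: F3 38.
In little-endian order the low byte comes first in memory.
Reassemble most-significant byte first: 38 F3 → 0x38F3.
0x38F3 = 14579.

14579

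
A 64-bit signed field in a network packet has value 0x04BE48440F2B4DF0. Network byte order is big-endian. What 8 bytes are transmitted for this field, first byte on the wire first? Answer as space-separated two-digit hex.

Split into bytes (most-significant first): 04 BE 48 44 0F 2B 4D F0.
In big-endian order the high byte comes first in memory.
So the memory order matches the most-significant-first order: 04 BE 48 44 0F 2B 4D F0.

04 BE 48 44 0F 2B 4D F0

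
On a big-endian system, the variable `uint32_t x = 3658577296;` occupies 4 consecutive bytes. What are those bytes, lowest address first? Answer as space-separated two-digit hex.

3658577296 in hexadecimal, padded to 32 bits, is 0xDA117590.
Split into bytes (most-significant first): DA 11 75 90.
Big-endian: lowest address holds the most-significant byte.
So the memory order matches the most-significant-first order: DA 11 75 90.

DA 11 75 90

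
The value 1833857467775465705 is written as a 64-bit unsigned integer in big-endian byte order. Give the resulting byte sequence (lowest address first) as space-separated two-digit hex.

19 73 2B A6 97 74 38 E9

1833857467775465705 in hexadecimal, padded to 64 bits, is 0x19732BA6977438E9.
Split into bytes (most-significant first): 19 73 2B A6 97 74 38 E9.
In big-endian order the high byte comes first in memory.
So the memory order matches the most-significant-first order: 19 73 2B A6 97 74 38 E9.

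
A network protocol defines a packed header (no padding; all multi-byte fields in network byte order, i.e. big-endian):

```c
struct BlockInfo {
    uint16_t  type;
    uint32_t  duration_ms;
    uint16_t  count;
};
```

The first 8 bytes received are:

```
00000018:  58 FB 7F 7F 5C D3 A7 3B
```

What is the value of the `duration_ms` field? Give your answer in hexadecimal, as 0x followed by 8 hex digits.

0x7F7F5CD3

`duration_ms` follows `type` (2 bytes), so it starts at byte offset 2 and occupies 4 bytes.
Bytes at offsets 2..5: 7F 7F 5C D3.
Big-endian stores the most-significant byte at the lowest address.
The bytes are already most-significant first: 0x7F7F5CD3.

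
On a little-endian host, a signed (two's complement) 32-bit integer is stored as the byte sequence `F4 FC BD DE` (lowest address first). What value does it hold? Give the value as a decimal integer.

-557974284

Little-endian: lowest address holds the least-significant byte.
Reassemble most-significant byte first: DE BD FC F4 → 0xDEBDFCF4.
Top bit is set, so as a signed 32-bit value this is 0xDEBDFCF4 − 2^32 = -557974284.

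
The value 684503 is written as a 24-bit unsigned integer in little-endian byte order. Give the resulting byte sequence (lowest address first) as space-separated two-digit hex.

684503 in hexadecimal, padded to 24 bits, is 0x0A71D7.
Split into bytes (most-significant first): 0A 71 D7.
Little-endian: lowest address holds the least-significant byte.
So at ascending addresses the bytes are D7 71 0A.

D7 71 0A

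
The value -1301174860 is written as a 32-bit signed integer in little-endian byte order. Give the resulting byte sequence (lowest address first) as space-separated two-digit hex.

Two's complement of -1301174860 in 32 bits: 1301174860 = 0x4D8E5A4C; invert → 0xB271A5B3; add 1 → 0xB271A5B4.
Split into bytes (most-significant first): B2 71 A5 B4.
Little-endian: lowest address holds the least-significant byte.
So at ascending addresses the bytes are B4 A5 71 B2.

B4 A5 71 B2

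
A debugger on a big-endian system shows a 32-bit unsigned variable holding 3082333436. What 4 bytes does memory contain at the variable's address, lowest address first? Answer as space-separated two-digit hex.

3082333436 in hexadecimal, padded to 32 bits, is 0xB7B8ACFC.
Split into bytes (most-significant first): B7 B8 AC FC.
Big-endian: lowest address holds the most-significant byte.
So the memory order matches the most-significant-first order: B7 B8 AC FC.

B7 B8 AC FC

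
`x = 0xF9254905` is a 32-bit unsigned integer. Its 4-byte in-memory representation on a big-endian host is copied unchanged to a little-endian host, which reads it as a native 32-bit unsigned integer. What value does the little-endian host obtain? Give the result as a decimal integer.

88679929

Stored big-endian, the bytes at ascending addresses are F9 25 49 05.
Read back as little-endian, the first byte is least significant, giving 0x054925F9.
0x054925F9 = 88679929.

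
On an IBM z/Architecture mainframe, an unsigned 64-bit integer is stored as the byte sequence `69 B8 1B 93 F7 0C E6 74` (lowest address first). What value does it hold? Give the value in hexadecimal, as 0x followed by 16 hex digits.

Big-endian: lowest address holds the most-significant byte.
The bytes are already most-significant first: 0x69B81B93F70CE674.

0x69B81B93F70CE674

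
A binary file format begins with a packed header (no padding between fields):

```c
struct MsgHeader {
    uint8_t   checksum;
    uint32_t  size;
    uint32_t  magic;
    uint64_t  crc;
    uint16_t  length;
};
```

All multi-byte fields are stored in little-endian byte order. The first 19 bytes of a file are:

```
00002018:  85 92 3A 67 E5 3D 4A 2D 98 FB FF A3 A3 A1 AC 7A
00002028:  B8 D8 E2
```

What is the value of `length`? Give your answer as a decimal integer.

`length` follows `checksum` (1 B), `size` (4 B), `magic` (4 B), `crc` (8 B), so it starts at offset 1 + 4 + 4 + 8 = 17 and occupies 2 bytes.
Bytes at offsets 17..18: D8 E2.
In little-endian order the low byte comes first in memory.
Reassemble most-significant byte first: E2 D8 → 0xE2D8.
0xE2D8 = 58072.

58072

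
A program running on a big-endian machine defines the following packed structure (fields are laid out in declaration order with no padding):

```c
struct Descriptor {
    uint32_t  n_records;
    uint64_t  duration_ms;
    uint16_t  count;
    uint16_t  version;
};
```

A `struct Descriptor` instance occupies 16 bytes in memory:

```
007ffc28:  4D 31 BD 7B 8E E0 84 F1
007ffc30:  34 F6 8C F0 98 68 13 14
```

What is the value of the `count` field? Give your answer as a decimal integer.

`count` follows `n_records` (4 B), `duration_ms` (8 B), so it starts at offset 4 + 8 = 12 and occupies 2 bytes.
Bytes at offsets 12..13: 98 68.
Big-endian: lowest address holds the most-significant byte.
The bytes are already most-significant first: 0x9868.
0x9868 = 39016.

39016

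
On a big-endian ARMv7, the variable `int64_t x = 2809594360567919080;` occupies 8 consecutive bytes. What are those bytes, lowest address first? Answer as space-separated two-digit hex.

26 FD AF 2F 60 97 71 E8

2809594360567919080 in hexadecimal, padded to 64 bits, is 0x26FDAF2F609771E8.
Split into bytes (most-significant first): 26 FD AF 2F 60 97 71 E8.
Big-endian: lowest address holds the most-significant byte.
So the memory order matches the most-significant-first order: 26 FD AF 2F 60 97 71 E8.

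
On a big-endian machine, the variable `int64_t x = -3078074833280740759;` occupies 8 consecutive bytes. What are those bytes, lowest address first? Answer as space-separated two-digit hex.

Two's complement of -3078074833280740759 in 64 bits: 3078074833280740759 = 0x2AB784C0A5C4AD97; invert → 0xD5487B3F5A3B5268; add 1 → 0xD5487B3F5A3B5269.
Split into bytes (most-significant first): D5 48 7B 3F 5A 3B 52 69.
In big-endian order the high byte comes first in memory.
So the memory order matches the most-significant-first order: D5 48 7B 3F 5A 3B 52 69.

D5 48 7B 3F 5A 3B 52 69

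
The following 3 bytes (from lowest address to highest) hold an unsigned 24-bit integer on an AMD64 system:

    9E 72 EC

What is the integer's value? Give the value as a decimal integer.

In little-endian order the low byte comes first in memory.
Reassemble most-significant byte first: EC 72 9E → 0xEC729E.
0xEC729E = 15495838.

15495838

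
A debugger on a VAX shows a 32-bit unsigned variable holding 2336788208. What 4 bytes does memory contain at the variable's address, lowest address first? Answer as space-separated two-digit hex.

2336788208 in hexadecimal, padded to 32 bits, is 0x8B488EF0.
Split into bytes (most-significant first): 8B 48 8E F0.
Little-endian: lowest address holds the least-significant byte.
So at ascending addresses the bytes are F0 8E 48 8B.

F0 8E 48 8B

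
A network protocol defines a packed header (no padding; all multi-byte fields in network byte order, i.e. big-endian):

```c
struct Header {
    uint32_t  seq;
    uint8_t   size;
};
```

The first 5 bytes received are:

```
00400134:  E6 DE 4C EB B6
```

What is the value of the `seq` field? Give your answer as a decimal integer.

3873328363

`seq` is the first field, at byte offset 0, occupying 4 bytes.
Bytes at offsets 0..3: E6 DE 4C EB.
Big-endian: lowest address holds the most-significant byte.
The bytes are already most-significant first: 0xE6DE4CEB.
0xE6DE4CEB = 3873328363.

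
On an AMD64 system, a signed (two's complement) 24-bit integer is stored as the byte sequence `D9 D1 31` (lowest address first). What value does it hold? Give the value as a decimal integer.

In little-endian order the low byte comes first in memory.
Reassemble most-significant byte first: 31 D1 D9 → 0x31D1D9.
0x31D1D9 = 3264985.

3264985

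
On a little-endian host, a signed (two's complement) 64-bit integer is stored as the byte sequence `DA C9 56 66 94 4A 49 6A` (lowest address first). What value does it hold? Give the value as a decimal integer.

7658734642552818138

Little-endian: lowest address holds the least-significant byte.
Reassemble most-significant byte first: 6A 49 4A 94 66 56 C9 DA → 0x6A494A946656C9DA.
0x6A494A946656C9DA = 7658734642552818138.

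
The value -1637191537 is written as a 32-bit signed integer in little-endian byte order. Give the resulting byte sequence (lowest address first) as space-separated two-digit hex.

8F 70 6A 9E

Two's complement of -1637191537 in 32 bits: 1637191537 = 0x61958F71; invert → 0x9E6A708E; add 1 → 0x9E6A708F.
Split into bytes (most-significant first): 9E 6A 70 8F.
Little-endian: lowest address holds the least-significant byte.
So at ascending addresses the bytes are 8F 70 6A 9E.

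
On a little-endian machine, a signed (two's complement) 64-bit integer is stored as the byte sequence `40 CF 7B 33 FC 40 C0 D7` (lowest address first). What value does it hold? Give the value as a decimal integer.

Little-endian stores the least-significant byte at the lowest address.
Reassemble most-significant byte first: D7 C0 40 FC 33 7B CF 40 → 0xD7C040FC337BCF40.
Top bit is set, so as a signed 64-bit value this is 0xD7C040FC337BCF40 − 2^64 = -2900246708086911168.

-2900246708086911168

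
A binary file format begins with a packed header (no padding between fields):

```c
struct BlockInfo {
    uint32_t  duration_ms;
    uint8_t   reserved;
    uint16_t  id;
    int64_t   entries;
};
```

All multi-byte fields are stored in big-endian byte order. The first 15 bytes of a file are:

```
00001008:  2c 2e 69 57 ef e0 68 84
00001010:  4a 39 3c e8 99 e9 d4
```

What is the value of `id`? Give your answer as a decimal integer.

57448

`id` follows `duration_ms` (4 B), `reserved` (1 B), so it starts at offset 4 + 1 = 5 and occupies 2 bytes.
Bytes at offsets 5..6: E0 68.
Big-endian: lowest address holds the most-significant byte.
The bytes are already most-significant first: 0xE068.
0xE068 = 57448.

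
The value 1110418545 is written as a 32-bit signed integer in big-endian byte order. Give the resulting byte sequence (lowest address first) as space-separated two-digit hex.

1110418545 in hexadecimal, padded to 32 bits, is 0x422FA471.
Split into bytes (most-significant first): 42 2F A4 71.
Big-endian: lowest address holds the most-significant byte.
So the memory order matches the most-significant-first order: 42 2F A4 71.

42 2F A4 71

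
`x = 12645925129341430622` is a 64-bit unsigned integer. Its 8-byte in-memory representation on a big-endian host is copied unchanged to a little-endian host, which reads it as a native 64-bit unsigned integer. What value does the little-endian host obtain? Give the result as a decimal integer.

12645925129341430622 in 64-bit hexadecimal is 0xAF7F59E77694EB5E.
Stored big-endian, the bytes at ascending addresses are AF 7F 59 E7 76 94 EB 5E.
Read back as little-endian, the first byte is least significant, giving 0x5EEB9476E7597FAF.
0x5EEB9476E7597FAF = 6839723697500684207.

6839723697500684207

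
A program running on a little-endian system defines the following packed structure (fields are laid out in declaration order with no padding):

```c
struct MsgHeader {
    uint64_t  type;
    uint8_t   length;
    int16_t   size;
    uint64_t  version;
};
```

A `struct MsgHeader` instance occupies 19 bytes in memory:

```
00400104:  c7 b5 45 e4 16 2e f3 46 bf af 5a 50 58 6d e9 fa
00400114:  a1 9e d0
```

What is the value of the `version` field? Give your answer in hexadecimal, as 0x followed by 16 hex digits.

0xD09EA1FAE96D5850

`version` follows `type` (8 B), `length` (1 B), `size` (2 B), so it starts at offset 8 + 1 + 2 = 11 and occupies 8 bytes.
Bytes at offsets 11..18: 50 58 6D E9 FA A1 9E D0.
Little-endian: lowest address holds the least-significant byte.
Reassemble most-significant byte first: D0 9E A1 FA E9 6D 58 50 → 0xD09EA1FAE96D5850.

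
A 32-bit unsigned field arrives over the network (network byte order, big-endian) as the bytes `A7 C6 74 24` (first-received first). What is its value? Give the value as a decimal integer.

In big-endian order the high byte comes first in memory.
The bytes are already most-significant first: 0xA7C67424.
0xA7C67424 = 2814800932.

2814800932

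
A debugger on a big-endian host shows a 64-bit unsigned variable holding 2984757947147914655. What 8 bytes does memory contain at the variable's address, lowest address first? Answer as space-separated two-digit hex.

2984757947147914655 in hexadecimal, padded to 64 bits, is 0x296BFD89FC468D9F.
Split into bytes (most-significant first): 29 6B FD 89 FC 46 8D 9F.
In big-endian order the high byte comes first in memory.
So the memory order matches the most-significant-first order: 29 6B FD 89 FC 46 8D 9F.

29 6B FD 89 FC 46 8D 9F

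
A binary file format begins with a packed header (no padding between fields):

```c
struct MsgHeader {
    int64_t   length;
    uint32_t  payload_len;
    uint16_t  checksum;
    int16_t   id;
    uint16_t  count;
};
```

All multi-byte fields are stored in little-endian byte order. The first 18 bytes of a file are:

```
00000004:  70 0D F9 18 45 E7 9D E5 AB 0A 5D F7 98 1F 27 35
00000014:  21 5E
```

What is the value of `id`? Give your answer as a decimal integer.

`id` follows `length` (8 B), `payload_len` (4 B), `checksum` (2 B), so it starts at offset 8 + 4 + 2 = 14 and occupies 2 bytes.
Bytes at offsets 14..15: 27 35.
In little-endian order the low byte comes first in memory.
Reassemble most-significant byte first: 35 27 → 0x3527.
0x3527 = 13607.

13607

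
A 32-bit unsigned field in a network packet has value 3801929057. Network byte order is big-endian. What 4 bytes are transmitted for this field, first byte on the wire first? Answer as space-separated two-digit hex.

E2 9C D5 61

3801929057 in hexadecimal, padded to 32 bits, is 0xE29CD561.
Split into bytes (most-significant first): E2 9C D5 61.
Big-endian: lowest address holds the most-significant byte.
So the memory order matches the most-significant-first order: E2 9C D5 61.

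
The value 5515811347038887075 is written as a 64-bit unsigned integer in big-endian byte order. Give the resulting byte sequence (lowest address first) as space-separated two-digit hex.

5515811347038887075 in hexadecimal, padded to 64 bits, is 0x4C8C193234525CA3.
Split into bytes (most-significant first): 4C 8C 19 32 34 52 5C A3.
Big-endian: lowest address holds the most-significant byte.
So the memory order matches the most-significant-first order: 4C 8C 19 32 34 52 5C A3.

4C 8C 19 32 34 52 5C A3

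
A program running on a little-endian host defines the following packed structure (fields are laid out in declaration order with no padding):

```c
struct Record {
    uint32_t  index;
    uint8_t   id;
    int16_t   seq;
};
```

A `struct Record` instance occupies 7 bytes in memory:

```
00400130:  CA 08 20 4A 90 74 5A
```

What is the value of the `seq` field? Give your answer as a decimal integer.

`seq` follows `index` (4 B), `id` (1 B), so it starts at offset 4 + 1 = 5 and occupies 2 bytes.
Bytes at offsets 5..6: 74 5A.
Little-endian: lowest address holds the least-significant byte.
Reassemble most-significant byte first: 5A 74 → 0x5A74.
0x5A74 = 23156.

23156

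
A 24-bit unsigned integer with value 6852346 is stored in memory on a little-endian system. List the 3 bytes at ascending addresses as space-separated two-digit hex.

FA 8E 68

6852346 in hexadecimal, padded to 24 bits, is 0x688EFA.
Split into bytes (most-significant first): 68 8E FA.
Little-endian stores the least-significant byte at the lowest address.
So at ascending addresses the bytes are FA 8E 68.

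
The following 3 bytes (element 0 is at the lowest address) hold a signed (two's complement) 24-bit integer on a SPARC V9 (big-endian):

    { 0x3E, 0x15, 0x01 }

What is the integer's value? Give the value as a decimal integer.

4068609

Big-endian stores the most-significant byte at the lowest address.
The bytes are already most-significant first: 0x3E1501.
0x3E1501 = 4068609.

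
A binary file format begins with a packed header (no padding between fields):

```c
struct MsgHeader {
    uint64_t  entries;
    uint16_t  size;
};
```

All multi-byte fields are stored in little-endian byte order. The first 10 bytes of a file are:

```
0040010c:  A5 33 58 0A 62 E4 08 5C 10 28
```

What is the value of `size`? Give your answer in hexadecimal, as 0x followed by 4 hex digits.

`size` follows `entries` (8 bytes), so it starts at byte offset 8 and occupies 2 bytes.
Bytes at offsets 8..9: 10 28.
Little-endian: lowest address holds the least-significant byte.
Reassemble most-significant byte first: 28 10 → 0x2810.

0x2810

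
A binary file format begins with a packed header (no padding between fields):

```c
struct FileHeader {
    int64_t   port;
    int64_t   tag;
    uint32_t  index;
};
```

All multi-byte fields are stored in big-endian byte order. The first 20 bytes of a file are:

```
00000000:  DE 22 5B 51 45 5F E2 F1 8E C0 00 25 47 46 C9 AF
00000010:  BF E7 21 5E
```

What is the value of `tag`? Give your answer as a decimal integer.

-8160522364685727313

`tag` follows `port` (8 bytes), so it starts at byte offset 8 and occupies 8 bytes.
Bytes at offsets 8..15: 8E C0 00 25 47 46 C9 AF.
Big-endian: lowest address holds the most-significant byte.
The bytes are already most-significant first: 0x8EC000254746C9AF.
Top bit is set, so as a signed 64-bit value this is 0x8EC000254746C9AF − 2^64 = -8160522364685727313.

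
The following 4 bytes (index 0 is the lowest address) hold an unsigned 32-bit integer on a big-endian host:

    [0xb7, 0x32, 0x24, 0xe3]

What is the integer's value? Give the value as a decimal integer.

In big-endian order the high byte comes first in memory.
The bytes are already most-significant first: 0xB73224E3.
0xB73224E3 = 3073516771.

3073516771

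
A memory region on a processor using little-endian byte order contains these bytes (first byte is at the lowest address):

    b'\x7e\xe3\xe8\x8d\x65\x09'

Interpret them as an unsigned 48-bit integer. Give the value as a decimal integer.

Little-endian: lowest address holds the least-significant byte.
Reassemble most-significant byte first: 09 65 8D E8 E3 7E → 0x09658DE8E37E.
0x09658DE8E37E = 10331777196926.

10331777196926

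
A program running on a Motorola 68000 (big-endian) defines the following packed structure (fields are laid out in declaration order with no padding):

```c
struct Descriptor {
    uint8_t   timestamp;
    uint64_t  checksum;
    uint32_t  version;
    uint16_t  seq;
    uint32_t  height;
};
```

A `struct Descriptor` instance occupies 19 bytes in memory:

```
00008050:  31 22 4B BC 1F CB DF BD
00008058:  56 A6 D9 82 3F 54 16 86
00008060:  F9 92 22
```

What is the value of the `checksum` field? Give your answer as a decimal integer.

`checksum` follows `timestamp` (1 byte), so it starts at byte offset 1 and occupies 8 bytes.
Bytes at offsets 1..8: 22 4B BC 1F CB DF BD 56.
Big-endian stores the most-significant byte at the lowest address.
The bytes are already most-significant first: 0x224BBC1FCBDFBD56.
0x224BBC1FCBDFBD56 = 2471275665293294934.

2471275665293294934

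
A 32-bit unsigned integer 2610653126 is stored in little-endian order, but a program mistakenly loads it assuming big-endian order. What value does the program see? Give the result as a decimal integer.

2610653126 in 32-bit hexadecimal is 0x9B9B67C6.
Stored little-endian, the bytes at ascending addresses are C6 67 9B 9B.
Read back as big-endian, the last byte is least significant, giving 0xC6679B9B.
0xC6679B9B = 3328678811.

3328678811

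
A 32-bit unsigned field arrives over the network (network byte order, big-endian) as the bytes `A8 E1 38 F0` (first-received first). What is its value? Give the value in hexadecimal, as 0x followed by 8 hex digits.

In big-endian order the high byte comes first in memory.
The bytes are already most-significant first: 0xA8E138F0.

0xA8E138F0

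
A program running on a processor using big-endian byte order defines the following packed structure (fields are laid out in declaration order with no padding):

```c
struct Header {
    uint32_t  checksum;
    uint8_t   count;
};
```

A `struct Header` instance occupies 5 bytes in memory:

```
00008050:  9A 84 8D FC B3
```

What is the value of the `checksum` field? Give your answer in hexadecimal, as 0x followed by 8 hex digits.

0x9A848DFC

`checksum` is the first field, at byte offset 0, occupying 4 bytes.
Bytes at offsets 0..3: 9A 84 8D FC.
Big-endian stores the most-significant byte at the lowest address.
The bytes are already most-significant first: 0x9A848DFC.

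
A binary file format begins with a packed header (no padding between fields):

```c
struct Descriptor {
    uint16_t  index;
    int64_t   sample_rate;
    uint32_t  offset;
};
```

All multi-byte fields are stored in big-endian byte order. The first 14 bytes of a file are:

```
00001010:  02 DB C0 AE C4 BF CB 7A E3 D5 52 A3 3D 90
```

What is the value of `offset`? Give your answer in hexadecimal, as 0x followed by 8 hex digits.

`offset` follows `index` (2 B), `sample_rate` (8 B), so it starts at offset 2 + 8 = 10 and occupies 4 bytes.
Bytes at offsets 10..13: 52 A3 3D 90.
In big-endian order the high byte comes first in memory.
The bytes are already most-significant first: 0x52A33D90.

0x52A33D90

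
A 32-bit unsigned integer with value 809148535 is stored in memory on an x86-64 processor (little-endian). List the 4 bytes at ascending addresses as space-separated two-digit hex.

77 A0 3A 30

809148535 in hexadecimal, padded to 32 bits, is 0x303AA077.
Split into bytes (most-significant first): 30 3A A0 77.
Little-endian: lowest address holds the least-significant byte.
So at ascending addresses the bytes are 77 A0 3A 30.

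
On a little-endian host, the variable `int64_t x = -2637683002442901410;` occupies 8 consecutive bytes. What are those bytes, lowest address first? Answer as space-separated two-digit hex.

Two's complement of -2637683002442901410 in 64 bits: 2637683002442901410 = 0x249AEEB736B1E7A2; invert → 0xDB651148C94E185D; add 1 → 0xDB651148C94E185E.
Split into bytes (most-significant first): DB 65 11 48 C9 4E 18 5E.
Little-endian: lowest address holds the least-significant byte.
So at ascending addresses the bytes are 5E 18 4E C9 48 11 65 DB.

5E 18 4E C9 48 11 65 DB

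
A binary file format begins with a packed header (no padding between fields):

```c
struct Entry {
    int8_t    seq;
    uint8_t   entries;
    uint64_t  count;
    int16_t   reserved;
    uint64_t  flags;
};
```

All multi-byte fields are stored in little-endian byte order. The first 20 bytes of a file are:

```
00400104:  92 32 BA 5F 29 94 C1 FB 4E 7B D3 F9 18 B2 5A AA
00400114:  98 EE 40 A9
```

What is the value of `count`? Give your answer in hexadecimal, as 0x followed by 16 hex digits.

`count` follows `seq` (1 B), `entries` (1 B), so it starts at offset 1 + 1 = 2 and occupies 8 bytes.
Bytes at offsets 2..9: BA 5F 29 94 C1 FB 4E 7B.
In little-endian order the low byte comes first in memory.
Reassemble most-significant byte first: 7B 4E FB C1 94 29 5F BA → 0x7B4EFBC194295FBA.

0x7B4EFBC194295FBA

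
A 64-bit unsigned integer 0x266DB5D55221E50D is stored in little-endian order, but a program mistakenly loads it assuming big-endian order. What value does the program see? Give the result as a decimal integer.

1001243131816275238

Stored little-endian, the bytes at ascending addresses are 0D E5 21 52 D5 B5 6D 26.
Read back as big-endian, the last byte is least significant, giving 0x0DE52152D5B56D26.
0x0DE52152D5B56D26 = 1001243131816275238.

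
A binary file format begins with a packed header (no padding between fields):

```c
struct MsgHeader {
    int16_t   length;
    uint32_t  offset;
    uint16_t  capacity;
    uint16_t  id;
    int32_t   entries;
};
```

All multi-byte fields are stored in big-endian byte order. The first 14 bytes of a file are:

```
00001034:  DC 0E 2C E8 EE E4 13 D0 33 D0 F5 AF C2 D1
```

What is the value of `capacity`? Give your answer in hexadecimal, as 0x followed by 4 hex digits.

0x13D0

`capacity` follows `length` (2 B), `offset` (4 B), so it starts at offset 2 + 4 = 6 and occupies 2 bytes.
Bytes at offsets 6..7: 13 D0.
Big-endian: lowest address holds the most-significant byte.
The bytes are already most-significant first: 0x13D0.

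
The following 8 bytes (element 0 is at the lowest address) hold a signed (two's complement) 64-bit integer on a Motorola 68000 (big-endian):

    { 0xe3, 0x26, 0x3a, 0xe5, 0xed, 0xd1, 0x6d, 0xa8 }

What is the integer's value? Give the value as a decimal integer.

Big-endian: lowest address holds the most-significant byte.
The bytes are already most-significant first: 0xE3263AE5EDD16DA8.
Top bit is set, so as a signed 64-bit value this is 0xE3263AE5EDD16DA8 − 2^64 = -2078909418773058136.

-2078909418773058136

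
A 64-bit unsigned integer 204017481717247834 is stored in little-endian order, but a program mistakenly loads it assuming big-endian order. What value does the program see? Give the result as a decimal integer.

6552660035968750594

204017481717247834 in 64-bit hexadecimal is 0x02D4D0D195B9EF5A.
Stored little-endian, the bytes at ascending addresses are 5A EF B9 95 D1 D0 D4 02.
Read back as big-endian, the last byte is least significant, giving 0x5AEFB995D1D0D402.
0x5AEFB995D1D0D402 = 6552660035968750594.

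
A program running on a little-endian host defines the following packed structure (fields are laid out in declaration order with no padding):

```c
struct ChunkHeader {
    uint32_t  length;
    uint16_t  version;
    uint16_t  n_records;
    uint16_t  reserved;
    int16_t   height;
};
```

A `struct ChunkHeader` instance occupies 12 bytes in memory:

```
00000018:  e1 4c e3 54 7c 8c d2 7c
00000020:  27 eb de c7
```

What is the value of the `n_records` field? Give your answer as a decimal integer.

31954

`n_records` follows `length` (4 B), `version` (2 B), so it starts at offset 4 + 2 = 6 and occupies 2 bytes.
Bytes at offsets 6..7: D2 7C.
Little-endian stores the least-significant byte at the lowest address.
Reassemble most-significant byte first: 7C D2 → 0x7CD2.
0x7CD2 = 31954.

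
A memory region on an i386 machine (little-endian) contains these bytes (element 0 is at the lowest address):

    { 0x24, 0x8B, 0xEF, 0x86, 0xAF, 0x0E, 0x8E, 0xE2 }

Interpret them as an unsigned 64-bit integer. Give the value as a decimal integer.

16325001846310538020

Little-endian stores the least-significant byte at the lowest address.
Reassemble most-significant byte first: E2 8E 0E AF 86 EF 8B 24 → 0xE28E0EAF86EF8B24.
0xE28E0EAF86EF8B24 = 16325001846310538020.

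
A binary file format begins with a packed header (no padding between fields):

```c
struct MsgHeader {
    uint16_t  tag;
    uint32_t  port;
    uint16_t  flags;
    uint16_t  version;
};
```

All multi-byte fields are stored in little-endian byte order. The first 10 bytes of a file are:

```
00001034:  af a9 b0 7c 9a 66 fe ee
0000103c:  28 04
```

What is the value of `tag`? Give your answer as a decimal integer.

`tag` is the first field, at byte offset 0, occupying 2 bytes.
Bytes at offsets 0..1: AF A9.
In little-endian order the low byte comes first in memory.
Reassemble most-significant byte first: A9 AF → 0xA9AF.
0xA9AF = 43439.

43439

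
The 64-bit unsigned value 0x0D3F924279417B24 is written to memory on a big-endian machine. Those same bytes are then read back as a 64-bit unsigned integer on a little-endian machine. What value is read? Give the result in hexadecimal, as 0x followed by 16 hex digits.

Stored big-endian, the bytes at ascending addresses are 0D 3F 92 42 79 41 7B 24.
Read back as little-endian, the first byte is least significant, giving 0x247B417942923F0D.

0x247B417942923F0D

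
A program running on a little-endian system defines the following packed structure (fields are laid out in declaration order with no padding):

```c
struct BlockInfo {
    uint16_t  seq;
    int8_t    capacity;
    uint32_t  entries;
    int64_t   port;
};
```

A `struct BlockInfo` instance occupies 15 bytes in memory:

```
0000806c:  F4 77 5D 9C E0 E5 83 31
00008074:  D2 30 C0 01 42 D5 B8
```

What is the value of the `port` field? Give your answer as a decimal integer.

-5128120025404616143

`port` follows `seq` (2 B), `capacity` (1 B), `entries` (4 B), so it starts at offset 2 + 1 + 4 = 7 and occupies 8 bytes.
Bytes at offsets 7..14: 31 D2 30 C0 01 42 D5 B8.
Little-endian: lowest address holds the least-significant byte.
Reassemble most-significant byte first: B8 D5 42 01 C0 30 D2 31 → 0xB8D54201C030D231.
Top bit is set, so as a signed 64-bit value this is 0xB8D54201C030D231 − 2^64 = -5128120025404616143.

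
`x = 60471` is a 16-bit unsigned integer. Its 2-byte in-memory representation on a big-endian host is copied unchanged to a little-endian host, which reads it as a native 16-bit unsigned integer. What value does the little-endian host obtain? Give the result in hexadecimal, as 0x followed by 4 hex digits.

0x37EC

60471 in 16-bit hexadecimal is 0xEC37.
Stored big-endian, the bytes at ascending addresses are EC 37.
Read back as little-endian, the first byte is least significant, giving 0x37EC.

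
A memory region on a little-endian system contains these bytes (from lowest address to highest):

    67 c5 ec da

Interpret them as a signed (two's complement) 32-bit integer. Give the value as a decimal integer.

-622017177

Little-endian: lowest address holds the least-significant byte.
Reassemble most-significant byte first: DA EC C5 67 → 0xDAECC567.
Top bit is set, so as a signed 32-bit value this is 0xDAECC567 − 2^32 = -622017177.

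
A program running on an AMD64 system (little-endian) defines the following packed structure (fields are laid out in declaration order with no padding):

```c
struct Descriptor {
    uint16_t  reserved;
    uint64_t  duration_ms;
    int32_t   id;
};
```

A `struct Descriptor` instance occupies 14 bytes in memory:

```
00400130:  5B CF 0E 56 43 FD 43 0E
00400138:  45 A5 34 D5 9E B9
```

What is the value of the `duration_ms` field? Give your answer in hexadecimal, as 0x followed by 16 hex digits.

`duration_ms` follows `reserved` (2 bytes), so it starts at byte offset 2 and occupies 8 bytes.
Bytes at offsets 2..9: 0E 56 43 FD 43 0E 45 A5.
Little-endian stores the least-significant byte at the lowest address.
Reassemble most-significant byte first: A5 45 0E 43 FD 43 56 0E → 0xA5450E43FD43560E.

0xA5450E43FD43560E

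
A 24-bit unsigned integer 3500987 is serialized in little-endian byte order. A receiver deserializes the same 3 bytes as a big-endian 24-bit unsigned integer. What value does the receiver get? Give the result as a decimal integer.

3500987 in 24-bit hexadecimal is 0x356BBB.
Stored little-endian, the bytes at ascending addresses are BB 6B 35.
Read back as big-endian, the last byte is least significant, giving 0xBB6B35.
0xBB6B35 = 12282677.

12282677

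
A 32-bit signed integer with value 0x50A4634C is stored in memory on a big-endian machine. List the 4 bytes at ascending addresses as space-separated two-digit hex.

50 A4 63 4C

Split into bytes (most-significant first): 50 A4 63 4C.
In big-endian order the high byte comes first in memory.
So the memory order matches the most-significant-first order: 50 A4 63 4C.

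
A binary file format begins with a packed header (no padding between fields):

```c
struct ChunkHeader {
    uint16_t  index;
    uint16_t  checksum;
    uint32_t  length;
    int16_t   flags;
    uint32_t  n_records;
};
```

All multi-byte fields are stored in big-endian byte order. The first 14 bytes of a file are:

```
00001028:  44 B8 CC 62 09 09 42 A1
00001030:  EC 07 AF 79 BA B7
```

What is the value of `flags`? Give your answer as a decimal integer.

-5113

`flags` follows `index` (2 B), `checksum` (2 B), `length` (4 B), so it starts at offset 2 + 2 + 4 = 8 and occupies 2 bytes.
Bytes at offsets 8..9: EC 07.
Big-endian stores the most-significant byte at the lowest address.
The bytes are already most-significant first: 0xEC07.
Top bit is set, so as a signed 16-bit value this is 0xEC07 − 2^16 = -5113.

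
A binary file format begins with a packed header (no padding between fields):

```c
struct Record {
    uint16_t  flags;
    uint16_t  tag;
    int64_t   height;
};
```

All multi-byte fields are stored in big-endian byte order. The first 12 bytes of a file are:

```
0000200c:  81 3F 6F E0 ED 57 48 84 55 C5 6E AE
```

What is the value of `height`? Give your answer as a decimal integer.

-1344526230534918482

`height` follows `flags` (2 B), `tag` (2 B), so it starts at offset 2 + 2 = 4 and occupies 8 bytes.
Bytes at offsets 4..11: ED 57 48 84 55 C5 6E AE.
In big-endian order the high byte comes first in memory.
The bytes are already most-significant first: 0xED57488455C56EAE.
Top bit is set, so as a signed 64-bit value this is 0xED57488455C56EAE − 2^64 = -1344526230534918482.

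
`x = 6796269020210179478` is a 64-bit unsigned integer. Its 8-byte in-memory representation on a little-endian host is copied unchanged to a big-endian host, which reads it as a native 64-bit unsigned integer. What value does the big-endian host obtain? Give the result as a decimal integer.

10857508461914247518

6796269020210179478 in 64-bit hexadecimal is 0x5E5132AA6B9EAD96.
Stored little-endian, the bytes at ascending addresses are 96 AD 9E 6B AA 32 51 5E.
Read back as big-endian, the last byte is least significant, giving 0x96AD9E6BAA32515E.
0x96AD9E6BAA32515E = 10857508461914247518.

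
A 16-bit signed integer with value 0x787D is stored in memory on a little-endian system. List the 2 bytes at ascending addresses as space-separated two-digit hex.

7D 78

Split into bytes (most-significant first): 78 7D.
Little-endian: lowest address holds the least-significant byte.
So at ascending addresses the bytes are 7D 78.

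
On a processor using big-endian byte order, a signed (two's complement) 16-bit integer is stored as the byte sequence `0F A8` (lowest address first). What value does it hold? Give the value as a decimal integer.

4008

In big-endian order the high byte comes first in memory.
The bytes are already most-significant first: 0x0FA8.
0x0FA8 = 4008.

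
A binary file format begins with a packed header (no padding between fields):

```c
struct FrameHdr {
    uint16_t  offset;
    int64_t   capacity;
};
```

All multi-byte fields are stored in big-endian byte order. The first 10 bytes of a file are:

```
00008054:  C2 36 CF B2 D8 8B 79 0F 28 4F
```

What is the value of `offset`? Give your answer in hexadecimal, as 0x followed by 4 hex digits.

`offset` is the first field, at byte offset 0, occupying 2 bytes.
Bytes at offsets 0..1: C2 36.
Big-endian stores the most-significant byte at the lowest address.
The bytes are already most-significant first: 0xC236.

0xC236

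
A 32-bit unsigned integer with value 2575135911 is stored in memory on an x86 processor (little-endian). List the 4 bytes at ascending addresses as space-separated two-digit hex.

A7 74 7D 99

2575135911 in hexadecimal, padded to 32 bits, is 0x997D74A7.
Split into bytes (most-significant first): 99 7D 74 A7.
Little-endian stores the least-significant byte at the lowest address.
So at ascending addresses the bytes are A7 74 7D 99.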